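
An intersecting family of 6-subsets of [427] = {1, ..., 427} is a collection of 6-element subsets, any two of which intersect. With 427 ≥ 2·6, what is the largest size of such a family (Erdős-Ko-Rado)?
max |F| = C(426, 5) = 114192073260

The Erdős-Ko-Rado theorem states: for n ≥ 2k, an intersecting family of k-subsets of an n-element set has size at most C(n − 1, k − 1), with equality for 'star' families {A ⊆ [n] : |A| = k, i ∈ A} (fix an element i). For n = 427, k = 6: C(426, 5) = 114192073260.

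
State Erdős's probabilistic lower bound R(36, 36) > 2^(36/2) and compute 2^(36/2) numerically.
2^(36/2) = 262144; so R(36, 36) > 262144

Colour each edge of K_n uniformly at random with red/blue. The expected number of monochromatic K_36 is C(n, 36) · 2 · 2^(−C(36,2)). If C(n, 36) · 2^(1 − C(36,2)) < 1, then with positive probability no monochromatic K_36 exists, so R(36, 36) > n. The standard estimate C(n, 36) ≤ n^36/36! shows this inequality holds whenever n ≤ 2^(36/2) (since 36! · 2^(C(36,2) − 1) > 2^(36^2/2) ≥ n^36). Hence R(36, 36) > 2^(36/2) = 262144.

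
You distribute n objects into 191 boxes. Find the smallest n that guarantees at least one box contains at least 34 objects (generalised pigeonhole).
n = (34 − 1)·191 + 1 = 6304

By the generalised pigeonhole principle, to guarantee some box contains ≥ r objects we need more than (r − 1) · k objects total. Threshold: n = (r − 1) · k + 1. With r = 34 and k = 191: n = 33 · 191 + 1 = 6303 + 1 = 6304. For n = 6303 = 33 · 191, we can put exactly 33 objects in every box, avoiding 34 in any single one — so 6304 is tight.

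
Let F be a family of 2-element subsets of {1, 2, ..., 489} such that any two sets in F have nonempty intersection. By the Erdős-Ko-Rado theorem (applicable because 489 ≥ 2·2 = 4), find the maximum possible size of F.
max |F| = C(488, 1) = 488

The Erdős-Ko-Rado theorem states: for n ≥ 2k, an intersecting family of k-subsets of an n-element set has size at most C(n − 1, k − 1), with equality for 'star' families {A ⊆ [n] : |A| = k, i ∈ A} (fix an element i). For n = 489, k = 2: C(488, 1) = 488.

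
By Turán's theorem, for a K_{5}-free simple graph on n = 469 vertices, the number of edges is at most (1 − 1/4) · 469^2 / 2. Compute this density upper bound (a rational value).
Turán density bound = (3/4) · 469^2/2 = 659883/8 ≈ 82485.375

Turán's theorem: ex(n, K_{r+1}) is achieved by the complete r-partite Turán graph T(n, r) with parts as balanced as possible, and is at most (1 − 1/r) · n^2/2. For r = 4, n = 469: the density bound is (3/4) · 219961/2 = 659883/8 ≈ 82485.375. The integer-valued extremum is e(T(469, 4)) = 82485, which is strictly less than the density bound 659883/8 since 4 ∤ 469 (the parts of T(469, 4) cannot all be equal).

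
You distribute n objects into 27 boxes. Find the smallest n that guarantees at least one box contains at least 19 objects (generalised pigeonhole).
n = (19 − 1)·27 + 1 = 487

By the generalised pigeonhole principle, to guarantee some box contains ≥ r objects we need more than (r − 1) · k objects total. Threshold: n = (r − 1) · k + 1. With r = 19 and k = 27: n = 18 · 27 + 1 = 486 + 1 = 487. For n = 486 = 18 · 27, we can put exactly 18 objects in every box, avoiding 19 in any single one — so 487 is tight.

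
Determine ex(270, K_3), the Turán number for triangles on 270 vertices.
ex(270, K_3) = ⌊270^2/4⌋ = 18225

Mantel (1907): a triangle-free graph on n vertices has at most ⌊n^2/4⌋ edges, with equality for the complete bipartite graph K_{⌊n/2⌋, ⌈n/2⌉}. For n = 270: ⌊270^2/4⌋ = ⌊72900/4⌋ = 18225. The extremal graph is K_{135, 135}, which has 135·135 = 18225 edges.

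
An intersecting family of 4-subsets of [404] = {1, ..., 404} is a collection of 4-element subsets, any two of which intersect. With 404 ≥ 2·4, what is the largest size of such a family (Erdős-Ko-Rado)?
max |F| = C(403, 3) = 10827401

The Erdős-Ko-Rado theorem states: for n ≥ 2k, an intersecting family of k-subsets of an n-element set has size at most C(n − 1, k − 1), with equality for 'star' families {A ⊆ [n] : |A| = k, i ∈ A} (fix an element i). For n = 404, k = 4: C(403, 3) = 10827401.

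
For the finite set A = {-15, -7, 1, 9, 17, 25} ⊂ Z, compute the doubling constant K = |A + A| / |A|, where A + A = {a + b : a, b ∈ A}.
K = |A + A| / |A| = 11/6

Enumerate A + A = {a + b : a, b ∈ A}. With |A| = 6, there are |A|^2 = 36 ordered sum pairs; collecting distinct values, A + A = {-30, -22, -14, -6, 2, 10, 18, 26, 34, 42, 50}, so |A + A| = 11. Thus K = 11/6. Here |A + A| = 2|A| − 1 = 11, the minimum possible — so K = 11/6 is minimal, which holds iff A is an arithmetic progression.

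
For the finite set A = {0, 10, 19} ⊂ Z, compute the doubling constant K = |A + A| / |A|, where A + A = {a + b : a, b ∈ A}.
K = |A + A| / |A| = 6/3 = 2

Enumerate A + A = {a + b : a, b ∈ A}. With |A| = 3, there are |A|^2 = 9 ordered sum pairs; collecting distinct values, A + A = {0, 10, 19, 20, 29, 38}, so |A + A| = 6. Thus K = 6/3 = 2. For comparison, the minimum possible |A + A| over all 3-element sets is 2·3 − 1 = 5 (so min K = 5/3), attained only by arithmetic progressions.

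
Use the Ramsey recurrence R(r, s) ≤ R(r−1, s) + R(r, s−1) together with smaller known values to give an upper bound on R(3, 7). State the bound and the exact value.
R(3, 7) ≤ R(2, 7) + R(3, 6) = 7 + 18 = 25; exact value R(3, 7) = 23.

The Erdős–Szekeres recurrence R(r, s) ≤ R(r−1, s) + R(r, s−1) applied to (r, s) = (3, 7) gives
  R(3, 7) ≤ R(2, 7) + R(3, 6) = 7 + 18 = 25.
(Recall R(2, k) = k and R is symmetric.) The recurrence is not tight here (it gives 25, but the exact value is R(3, 7) = 23); the tight upper bound requires a sharper argument than the simple recurrence, combined with a lower-bound construction on K_{22}.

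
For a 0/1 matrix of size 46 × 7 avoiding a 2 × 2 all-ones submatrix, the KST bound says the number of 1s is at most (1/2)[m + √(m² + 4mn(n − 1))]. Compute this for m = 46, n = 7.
z(46, 7; 2, 2) ≤ (1/2)[46 + √(46² + 4·46·7·6)] = (1/2)[46 + √9844] = 72.6085

Kővári–Sós–Turán: let r_1, ..., r_46 be the row sums and z = Σ r_i the total number of 1s. Each pair of columns can share at most one row with both entries 1 (else a 2×2 all-ones block appears), so Σ_i C(r_i, 2) ≤ C(7, 2) = 21. By convexity Σ_i C(r_i, 2) ≥ 46·C(z/46, 2) = z(z − 46)/(2·46), giving z² − 46z − 46·7·6 ≤ 0 and hence z ≤ (1/2)[46 + √(2116 + 4·1932)] = (1/2)[46 + √9844] ≈ (1/2)(46 + 99.2169) = 72.6085.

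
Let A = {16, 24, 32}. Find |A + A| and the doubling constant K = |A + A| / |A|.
K = |A + A| / |A| = 5/3

Enumerate A + A = {a + b : a, b ∈ A}. With |A| = 3, there are |A|^2 = 9 ordered sum pairs; collecting distinct values, A + A = {32, 40, 48, 56, 64}, so |A + A| = 5. Thus K = 5/3. Here |A + A| = 2|A| − 1 = 5, the minimum possible — so K = 5/3 is minimal, which holds iff A is an arithmetic progression.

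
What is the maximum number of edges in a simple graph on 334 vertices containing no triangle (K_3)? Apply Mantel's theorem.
ex(334, K_3) = ⌊334^2/4⌋ = 27889

Mantel (1907): a triangle-free graph on n vertices has at most ⌊n^2/4⌋ edges, with equality for the complete bipartite graph K_{⌊n/2⌋, ⌈n/2⌉}. For n = 334: ⌊334^2/4⌋ = ⌊111556/4⌋ = 27889. The extremal graph is K_{167, 167}, which has 167·167 = 27889 edges.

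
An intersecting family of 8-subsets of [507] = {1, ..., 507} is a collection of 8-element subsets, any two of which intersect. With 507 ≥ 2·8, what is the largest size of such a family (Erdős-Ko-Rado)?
max |F| = C(506, 7) = 1616297597409000

The Erdős-Ko-Rado theorem states: for n ≥ 2k, an intersecting family of k-subsets of an n-element set has size at most C(n − 1, k − 1), with equality for 'star' families {A ⊆ [n] : |A| = k, i ∈ A} (fix an element i). For n = 507, k = 8: C(506, 7) = 1616297597409000.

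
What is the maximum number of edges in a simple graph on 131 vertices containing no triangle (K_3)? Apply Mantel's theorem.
ex(131, K_3) = ⌊131^2/4⌋ = 4290

Mantel (1907): a triangle-free graph on n vertices has at most ⌊n^2/4⌋ edges, with equality for the complete bipartite graph K_{⌊n/2⌋, ⌈n/2⌉}. For n = 131: ⌊131^2/4⌋ = ⌊17161/4⌋ = 4290. The extremal graph is K_{65, 66}, which has 65·66 = 4290 edges.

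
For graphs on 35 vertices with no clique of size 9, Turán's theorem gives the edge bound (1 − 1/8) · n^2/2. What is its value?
Turán density bound = (7/8) · 35^2/2 = 8575/16 ≈ 535.9375

Turán's theorem: ex(n, K_{r+1}) is achieved by the complete r-partite Turán graph T(n, r) with parts as balanced as possible, and is at most (1 − 1/r) · n^2/2. For r = 8, n = 35: the density bound is (7/8) · 1225/2 = 8575/16 ≈ 535.9375. The integer-valued extremum is e(T(35, 8)) = 535, which is strictly less than the density bound 8575/16 since 8 ∤ 35 (the parts of T(35, 8) cannot all be equal).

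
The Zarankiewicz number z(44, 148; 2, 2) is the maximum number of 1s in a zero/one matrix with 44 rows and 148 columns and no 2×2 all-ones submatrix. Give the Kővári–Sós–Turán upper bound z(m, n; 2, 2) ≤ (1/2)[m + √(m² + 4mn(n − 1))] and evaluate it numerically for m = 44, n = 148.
z(44, 148; 2, 2) ≤ (1/2)[44 + √(44² + 4·44·148·147)] = (1/2)[44 + √3830992] = 1000.646

Kővári–Sós–Turán: let r_1, ..., r_44 be the row sums and z = Σ r_i the total number of 1s. Each pair of columns can share at most one row with both entries 1 (else a 2×2 all-ones block appears), so Σ_i C(r_i, 2) ≤ C(148, 2) = 10878. By convexity Σ_i C(r_i, 2) ≥ 44·C(z/44, 2) = z(z − 44)/(2·44), giving z² − 44z − 44·148·147 ≤ 0 and hence z ≤ (1/2)[44 + √(1936 + 4·957264)] = (1/2)[44 + √3830992] ≈ (1/2)(44 + 1957.292) = 1000.646.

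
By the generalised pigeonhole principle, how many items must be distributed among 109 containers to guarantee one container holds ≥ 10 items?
n = (10 − 1)·109 + 1 = 982

By the generalised pigeonhole principle, to guarantee some box contains ≥ r objects we need more than (r − 1) · k objects total. Threshold: n = (r − 1) · k + 1. With r = 10 and k = 109: n = 9 · 109 + 1 = 981 + 1 = 982. For n = 981 = 9 · 109, we can put exactly 9 objects in every box, avoiding 10 in any single one — so 982 is tight.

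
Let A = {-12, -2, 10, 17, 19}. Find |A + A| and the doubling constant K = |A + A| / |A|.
K = |A + A| / |A| = 15/5 = 3

Enumerate A + A = {a + b : a, b ∈ A}. With |A| = 5, there are |A|^2 = 25 ordered sum pairs; collecting distinct values, A + A = {-24, -14, -4, -2, 5, 7, 8, 15, 17, 20, 27, 29, 34, 36, 38}, so |A + A| = 15. Thus K = 15/5 = 3. For comparison, the minimum possible |A + A| over all 5-element sets is 2·5 − 1 = 9 (so min K = 9/5), attained only by arithmetic progressions.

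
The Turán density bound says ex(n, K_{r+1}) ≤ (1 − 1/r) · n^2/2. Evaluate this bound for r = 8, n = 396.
Turán density bound = (7/8) · 396^2/2 = 68607

Turán's theorem: ex(n, K_{r+1}) is achieved by the complete r-partite Turán graph T(n, r) with parts as balanced as possible, and is at most (1 − 1/r) · n^2/2. For r = 8, n = 396: the density bound is (7/8) · 156816/2 = 68607. The integer-valued extremum is e(T(396, 8)) = 68606, which is strictly less than the density bound 68607 since 8 ∤ 396 (the parts of T(396, 8) cannot all be equal).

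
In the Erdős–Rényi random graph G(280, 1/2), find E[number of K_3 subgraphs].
E[# K_3] = C(280, 3) · (1/2)^C(3, 2) = 3619560 / 2^3 = 452445

For each 3-subset S of vertices (there are C(280, 3) = 3619560 such S), let X_S = 1 if S induces a K_3 (all C(3, 2) = 3 edges present). Then P(X_S = 1) = (1/2)^3 = 1/8. By linearity of expectation, E[# K_3] = C(280, 3) · (1/2)^3 = 3619560 / 8 = 452445.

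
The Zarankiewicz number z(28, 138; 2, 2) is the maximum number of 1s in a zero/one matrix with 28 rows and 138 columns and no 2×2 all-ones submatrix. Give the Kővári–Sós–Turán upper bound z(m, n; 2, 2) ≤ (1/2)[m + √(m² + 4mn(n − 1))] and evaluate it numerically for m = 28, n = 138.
z(28, 138; 2, 2) ≤ (1/2)[28 + √(28² + 4·28·138·137)] = (1/2)[28 + √2118256] = 741.7115

Kővári–Sós–Turán: let r_1, ..., r_28 be the row sums and z = Σ r_i the total number of 1s. Each pair of columns can share at most one row with both entries 1 (else a 2×2 all-ones block appears), so Σ_i C(r_i, 2) ≤ C(138, 2) = 9453. By convexity Σ_i C(r_i, 2) ≥ 28·C(z/28, 2) = z(z − 28)/(2·28), giving z² − 28z − 28·138·137 ≤ 0 and hence z ≤ (1/2)[28 + √(784 + 4·529368)] = (1/2)[28 + √2118256] ≈ (1/2)(28 + 1455.423) = 741.7115.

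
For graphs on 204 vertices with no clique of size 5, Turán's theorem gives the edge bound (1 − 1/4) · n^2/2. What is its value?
Turán density bound = (3/4) · 204^2/2 = 15606

Turán's theorem: ex(n, K_{r+1}) is achieved by the complete r-partite Turán graph T(n, r) with parts as balanced as possible, and is at most (1 − 1/r) · n^2/2. For r = 4, n = 204: the density bound is (3/4) · 41616/2 = 15606. Since 4 ∣ 204, the Turán graph T(204, 4) has parts of equal size 51, and its edge count e(T(204, 4)) = 15606 attains the density bound exactly.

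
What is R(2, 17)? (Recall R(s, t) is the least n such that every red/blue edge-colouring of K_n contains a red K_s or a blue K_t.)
R(2, 17) = 17

R(2, k) = k for all k ≥ 2: in a 2-colouring of K_k, either some edge is red (a red K_2) or all edges are blue (a blue K_k). And K_{16} coloured all-blue has no blue K_17, so R(2, 17) > 16. Hence R(2, 17) = 17.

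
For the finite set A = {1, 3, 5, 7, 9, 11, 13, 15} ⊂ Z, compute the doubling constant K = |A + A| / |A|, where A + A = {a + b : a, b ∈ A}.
K = |A + A| / |A| = 15/8

Enumerate A + A = {a + b : a, b ∈ A}. With |A| = 8, there are |A|^2 = 64 ordered sum pairs; collecting distinct values, A + A = {2, 4, 6, 8, 10, 12, 14, 16, 18, 20, 22, 24, 26, 28, 30}, so |A + A| = 15. Thus K = 15/8. Here |A + A| = 2|A| − 1 = 15, the minimum possible — so K = 15/8 is minimal, which holds iff A is an arithmetic progression.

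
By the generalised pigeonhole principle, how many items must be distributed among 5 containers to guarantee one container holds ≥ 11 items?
n = (11 − 1)·5 + 1 = 51

By the generalised pigeonhole principle, to guarantee some box contains ≥ r objects we need more than (r − 1) · k objects total. Threshold: n = (r − 1) · k + 1. With r = 11 and k = 5: n = 10 · 5 + 1 = 50 + 1 = 51. For n = 50 = 10 · 5, we can put exactly 10 objects in every box, avoiding 11 in any single one — so 51 is tight.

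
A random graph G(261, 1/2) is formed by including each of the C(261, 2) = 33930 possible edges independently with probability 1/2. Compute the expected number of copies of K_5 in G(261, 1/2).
E[# K_5] = C(261, 5) · (1/2)^C(5, 2) = 9711475137 / 2^10 ≈ 9483862.438477

For each 5-subset S of vertices (there are C(261, 5) = 9711475137 such S), let X_S = 1 if S induces a K_5 (all C(5, 2) = 10 edges present). Then P(X_S = 1) = (1/2)^10 = 1/1024. By linearity of expectation, E[# K_5] = C(261, 5) · (1/2)^10 = 9711475137 / 1024 ≈ 9483862.438477.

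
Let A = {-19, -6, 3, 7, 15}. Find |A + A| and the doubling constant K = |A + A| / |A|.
K = |A + A| / |A| = 14/5

Enumerate A + A = {a + b : a, b ∈ A}. With |A| = 5, there are |A|^2 = 25 ordered sum pairs; collecting distinct values, A + A = {-38, -25, -16, -12, -4, -3, 1, 6, 9, 10, 14, 18, 22, 30}, so |A + A| = 14. Thus K = 14/5. For comparison, the minimum possible |A + A| over all 5-element sets is 2·5 − 1 = 9 (so min K = 9/5), attained only by arithmetic progressions.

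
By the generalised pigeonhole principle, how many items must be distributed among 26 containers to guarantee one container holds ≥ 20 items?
n = (20 − 1)·26 + 1 = 495

By the generalised pigeonhole principle, to guarantee some box contains ≥ r objects we need more than (r − 1) · k objects total. Threshold: n = (r − 1) · k + 1. With r = 20 and k = 26: n = 19 · 26 + 1 = 494 + 1 = 495. For n = 494 = 19 · 26, we can put exactly 19 objects in every box, avoiding 20 in any single one — so 495 is tight.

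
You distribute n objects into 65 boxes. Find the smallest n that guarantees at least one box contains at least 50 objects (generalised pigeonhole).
n = (50 − 1)·65 + 1 = 3186

By the generalised pigeonhole principle, to guarantee some box contains ≥ r objects we need more than (r − 1) · k objects total. Threshold: n = (r − 1) · k + 1. With r = 50 and k = 65: n = 49 · 65 + 1 = 3185 + 1 = 3186. For n = 3185 = 49 · 65, we can put exactly 49 objects in every box, avoiding 50 in any single one — so 3186 is tight.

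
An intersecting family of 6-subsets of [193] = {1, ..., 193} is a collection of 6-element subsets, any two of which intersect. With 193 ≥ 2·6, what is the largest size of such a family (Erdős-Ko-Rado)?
max |F| = C(192, 5) = 2063130048

Erdős-Ko-Rado (1961): when n ≥ 2k, max |F| = C(n−1, k−1). The bound is attained by the star {A : i ∈ A} for any fixed i ∈ [n]. Here C(193−1, 6−1) = C(192, 5) = 2063130048.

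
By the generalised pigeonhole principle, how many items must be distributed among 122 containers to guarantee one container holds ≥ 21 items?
n = (21 − 1)·122 + 1 = 2441

By the generalised pigeonhole principle, to guarantee some box contains ≥ r objects we need more than (r − 1) · k objects total. Threshold: n = (r − 1) · k + 1. With r = 21 and k = 122: n = 20 · 122 + 1 = 2440 + 1 = 2441. For n = 2440 = 20 · 122, we can put exactly 20 objects in every box, avoiding 21 in any single one — so 2441 is tight.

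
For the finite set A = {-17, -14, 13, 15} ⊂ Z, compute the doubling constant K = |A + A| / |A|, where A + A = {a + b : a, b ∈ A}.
K = |A + A| / |A| = 10/4 = 5/2

Enumerate A + A = {a + b : a, b ∈ A}. With |A| = 4, there are |A|^2 = 16 ordered sum pairs; collecting distinct values, A + A = {-34, -31, -28, -4, -2, -1, 1, 26, 28, 30}, so |A + A| = 10. Thus K = 10/4 = 5/2. For comparison, the minimum possible |A + A| over all 4-element sets is 2·4 − 1 = 7 (so min K = 7/4), attained only by arithmetic progressions.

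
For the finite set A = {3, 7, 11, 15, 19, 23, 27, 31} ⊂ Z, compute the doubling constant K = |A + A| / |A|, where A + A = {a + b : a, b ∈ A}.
K = |A + A| / |A| = 15/8

Enumerate A + A = {a + b : a, b ∈ A}. With |A| = 8, there are |A|^2 = 64 ordered sum pairs; collecting distinct values, A + A = {6, 10, 14, 18, 22, 26, 30, 34, 38, 42, 46, 50, 54, 58, 62}, so |A + A| = 15. Thus K = 15/8. Here |A + A| = 2|A| − 1 = 15, the minimum possible — so K = 15/8 is minimal, which holds iff A is an arithmetic progression.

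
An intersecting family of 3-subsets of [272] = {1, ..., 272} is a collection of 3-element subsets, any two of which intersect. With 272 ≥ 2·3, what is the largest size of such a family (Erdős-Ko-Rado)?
max |F| = C(271, 2) = 36585

The Erdős-Ko-Rado theorem states: for n ≥ 2k, an intersecting family of k-subsets of an n-element set has size at most C(n − 1, k − 1), with equality for 'star' families {A ⊆ [n] : |A| = k, i ∈ A} (fix an element i). For n = 272, k = 3: C(271, 2) = 36585.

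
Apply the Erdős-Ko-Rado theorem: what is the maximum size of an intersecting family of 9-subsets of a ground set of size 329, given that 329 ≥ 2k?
max |F| = C(328, 8) = 3048670375199865

The Erdős-Ko-Rado theorem states: for n ≥ 2k, an intersecting family of k-subsets of an n-element set has size at most C(n − 1, k − 1), with equality for 'star' families {A ⊆ [n] : |A| = k, i ∈ A} (fix an element i). For n = 329, k = 9: C(328, 8) = 3048670375199865.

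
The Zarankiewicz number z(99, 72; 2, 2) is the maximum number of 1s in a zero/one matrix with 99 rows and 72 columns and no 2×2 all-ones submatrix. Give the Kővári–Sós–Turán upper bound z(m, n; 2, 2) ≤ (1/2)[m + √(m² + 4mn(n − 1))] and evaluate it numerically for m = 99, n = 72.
z(99, 72; 2, 2) ≤ (1/2)[99 + √(99² + 4·99·72·71)] = (1/2)[99 + √2034153] = 762.6187

Kővári–Sós–Turán: let r_1, ..., r_99 be the row sums and z = Σ r_i the total number of 1s. Each pair of columns can share at most one row with both entries 1 (else a 2×2 all-ones block appears), so Σ_i C(r_i, 2) ≤ C(72, 2) = 2556. By convexity Σ_i C(r_i, 2) ≥ 99·C(z/99, 2) = z(z − 99)/(2·99), giving z² − 99z − 99·72·71 ≤ 0 and hence z ≤ (1/2)[99 + √(9801 + 4·506088)] = (1/2)[99 + √2034153] ≈ (1/2)(99 + 1426.2374) = 762.6187.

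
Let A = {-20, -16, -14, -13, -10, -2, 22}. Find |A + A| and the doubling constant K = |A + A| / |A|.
K = |A + A| / |A| = 26/7

Enumerate A + A = {a + b : a, b ∈ A}. With |A| = 7, there are |A|^2 = 49 ordered sum pairs; collecting distinct values, A + A = {-40, -36, -34, -33, -32, -30, -29, -28, -27, -26, -24, -23, -22, -20, -18, -16, -15, -12, -4, 2, 6, 8, 9, 12, 20, 44}, so |A + A| = 26. Thus K = 26/7. For comparison, the minimum possible |A + A| over all 7-element sets is 2·7 − 1 = 13 (so min K = 13/7), attained only by arithmetic progressions.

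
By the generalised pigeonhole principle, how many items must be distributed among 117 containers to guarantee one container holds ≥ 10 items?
n = (10 − 1)·117 + 1 = 1054

By the generalised pigeonhole principle, to guarantee some box contains ≥ r objects we need more than (r − 1) · k objects total. Threshold: n = (r − 1) · k + 1. With r = 10 and k = 117: n = 9 · 117 + 1 = 1053 + 1 = 1054. For n = 1053 = 9 · 117, we can put exactly 9 objects in every box, avoiding 10 in any single one — so 1054 is tight.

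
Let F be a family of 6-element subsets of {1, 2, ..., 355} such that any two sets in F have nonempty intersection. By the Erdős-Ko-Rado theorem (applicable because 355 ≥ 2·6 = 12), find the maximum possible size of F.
max |F| = C(354, 5) = 45031306320

The Erdős-Ko-Rado theorem states: for n ≥ 2k, an intersecting family of k-subsets of an n-element set has size at most C(n − 1, k − 1), with equality for 'star' families {A ⊆ [n] : |A| = k, i ∈ A} (fix an element i). For n = 355, k = 6: C(354, 5) = 45031306320.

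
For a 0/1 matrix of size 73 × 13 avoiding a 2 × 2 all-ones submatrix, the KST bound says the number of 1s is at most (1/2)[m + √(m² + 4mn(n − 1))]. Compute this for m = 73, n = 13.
z(73, 13; 2, 2) ≤ (1/2)[73 + √(73² + 4·73·13·12)] = (1/2)[73 + √50881] = 149.2841

Kővári–Sós–Turán: let r_1, ..., r_73 be the row sums and z = Σ r_i the total number of 1s. Each pair of columns can share at most one row with both entries 1 (else a 2×2 all-ones block appears), so Σ_i C(r_i, 2) ≤ C(13, 2) = 78. By convexity Σ_i C(r_i, 2) ≥ 73·C(z/73, 2) = z(z − 73)/(2·73), giving z² − 73z − 73·13·12 ≤ 0 and hence z ≤ (1/2)[73 + √(5329 + 4·11388)] = (1/2)[73 + √50881] ≈ (1/2)(73 + 225.5682) = 149.2841.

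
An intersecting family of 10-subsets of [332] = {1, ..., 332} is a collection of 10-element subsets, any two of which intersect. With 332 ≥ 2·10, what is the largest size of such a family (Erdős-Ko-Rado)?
max |F| = C(331, 9) = 117772769718006975

Erdős-Ko-Rado (1961): when n ≥ 2k, max |F| = C(n−1, k−1). The bound is attained by the star {A : i ∈ A} for any fixed i ∈ [n]. Here C(332−1, 10−1) = C(331, 9) = 117772769718006975.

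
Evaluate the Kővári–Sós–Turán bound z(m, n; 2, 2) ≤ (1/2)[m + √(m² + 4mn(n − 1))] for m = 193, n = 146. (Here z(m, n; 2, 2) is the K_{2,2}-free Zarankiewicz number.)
z(193, 146; 2, 2) ≤ (1/2)[193 + √(193² + 4·193·146·145)] = (1/2)[193 + √16380489] = 2120.1408

Kővári–Sós–Turán: let r_1, ..., r_193 be the row sums and z = Σ r_i the total number of 1s. Each pair of columns can share at most one row with both entries 1 (else a 2×2 all-ones block appears), so Σ_i C(r_i, 2) ≤ C(146, 2) = 10585. By convexity Σ_i C(r_i, 2) ≥ 193·C(z/193, 2) = z(z − 193)/(2·193), giving z² − 193z − 193·146·145 ≤ 0 and hence z ≤ (1/2)[193 + √(37249 + 4·4085810)] = (1/2)[193 + √16380489] ≈ (1/2)(193 + 4047.2817) = 2120.1408.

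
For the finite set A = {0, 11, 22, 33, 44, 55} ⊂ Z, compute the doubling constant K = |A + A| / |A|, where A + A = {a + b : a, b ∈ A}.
K = |A + A| / |A| = 11/6

Enumerate A + A = {a + b : a, b ∈ A}. With |A| = 6, there are |A|^2 = 36 ordered sum pairs; collecting distinct values, A + A = {0, 11, 22, 33, 44, 55, 66, 77, 88, 99, 110}, so |A + A| = 11. Thus K = 11/6. Here |A + A| = 2|A| − 1 = 11, the minimum possible — so K = 11/6 is minimal, which holds iff A is an arithmetic progression.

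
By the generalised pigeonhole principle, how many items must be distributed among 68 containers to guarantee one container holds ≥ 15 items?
n = (15 − 1)·68 + 1 = 953

By the generalised pigeonhole principle, to guarantee some box contains ≥ r objects we need more than (r − 1) · k objects total. Threshold: n = (r − 1) · k + 1. With r = 15 and k = 68: n = 14 · 68 + 1 = 952 + 1 = 953. For n = 952 = 14 · 68, we can put exactly 14 objects in every box, avoiding 15 in any single one — so 953 is tight.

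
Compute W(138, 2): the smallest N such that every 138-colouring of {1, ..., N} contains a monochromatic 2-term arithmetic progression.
W(138, 2) = 138 + 1 = 139

A 2-term AP is any pair of integers, so a monochromatic 2-AP exists iff some colour is used at least twice. With 138 colours, the colouring i ↦ i on {1, ..., 138} uses each colour once, avoiding any monochromatic pair, so W(138, 2) > 138. For {1, ..., 139}, pigeonhole forces two integers of the same colour, which form a monochromatic 2-AP. Hence W(138, 2) = 139.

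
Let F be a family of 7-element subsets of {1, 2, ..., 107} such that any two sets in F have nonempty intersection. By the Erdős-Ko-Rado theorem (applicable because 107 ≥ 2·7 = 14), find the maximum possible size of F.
max |F| = C(106, 6) = 1705904746

The Erdős-Ko-Rado theorem states: for n ≥ 2k, an intersecting family of k-subsets of an n-element set has size at most C(n − 1, k − 1), with equality for 'star' families {A ⊆ [n] : |A| = k, i ∈ A} (fix an element i). For n = 107, k = 7: C(106, 6) = 1705904746.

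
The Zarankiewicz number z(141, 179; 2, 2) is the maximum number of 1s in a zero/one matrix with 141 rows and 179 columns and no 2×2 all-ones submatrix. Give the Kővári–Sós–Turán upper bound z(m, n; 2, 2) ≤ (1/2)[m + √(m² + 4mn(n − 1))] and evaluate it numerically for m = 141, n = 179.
z(141, 179; 2, 2) ≤ (1/2)[141 + √(141² + 4·141·179·178)] = (1/2)[141 + √17990049] = 2191.2339

Kővári–Sós–Turán: let r_1, ..., r_141 be the row sums and z = Σ r_i the total number of 1s. Each pair of columns can share at most one row with both entries 1 (else a 2×2 all-ones block appears), so Σ_i C(r_i, 2) ≤ C(179, 2) = 15931. By convexity Σ_i C(r_i, 2) ≥ 141·C(z/141, 2) = z(z − 141)/(2·141), giving z² − 141z − 141·179·178 ≤ 0 and hence z ≤ (1/2)[141 + √(19881 + 4·4492542)] = (1/2)[141 + √17990049] ≈ (1/2)(141 + 4241.4678) = 2191.2339.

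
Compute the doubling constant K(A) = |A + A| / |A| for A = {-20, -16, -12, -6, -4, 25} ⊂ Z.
K = |A + A| / |A| = 19/6

Enumerate A + A = {a + b : a, b ∈ A}. With |A| = 6, there are |A|^2 = 36 ordered sum pairs; collecting distinct values, A + A = {-40, -36, -32, -28, -26, -24, -22, -20, -18, -16, -12, -10, -8, 5, 9, 13, 19, 21, 50}, so |A + A| = 19. Thus K = 19/6. For comparison, the minimum possible |A + A| over all 6-element sets is 2·6 − 1 = 11 (so min K = 11/6), attained only by arithmetic progressions.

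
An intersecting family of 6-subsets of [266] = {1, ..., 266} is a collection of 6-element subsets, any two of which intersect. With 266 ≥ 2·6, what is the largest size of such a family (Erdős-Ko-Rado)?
max |F| = C(265, 5) = 10484943678

Erdős-Ko-Rado (1961): when n ≥ 2k, max |F| = C(n−1, k−1). The bound is attained by the star {A : i ∈ A} for any fixed i ∈ [n]. Here C(266−1, 6−1) = C(265, 5) = 10484943678.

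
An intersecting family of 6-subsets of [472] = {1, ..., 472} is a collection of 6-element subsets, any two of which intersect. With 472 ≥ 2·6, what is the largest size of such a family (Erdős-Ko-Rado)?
max |F| = C(471, 5) = 189091973889

The Erdős-Ko-Rado theorem states: for n ≥ 2k, an intersecting family of k-subsets of an n-element set has size at most C(n − 1, k − 1), with equality for 'star' families {A ⊆ [n] : |A| = k, i ∈ A} (fix an element i). For n = 472, k = 6: C(471, 5) = 189091973889.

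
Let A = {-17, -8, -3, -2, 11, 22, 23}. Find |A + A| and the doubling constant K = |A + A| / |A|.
K = |A + A| / |A| = 26/7

Enumerate A + A = {a + b : a, b ∈ A}. With |A| = 7, there are |A|^2 = 49 ordered sum pairs; collecting distinct values, A + A = {-34, -25, -20, -19, -16, -11, -10, -6, -5, -4, 3, 5, 6, 8, 9, 14, 15, 19, 20, 21, 22, 33, 34, 44, 45, 46}, so |A + A| = 26. Thus K = 26/7. For comparison, the minimum possible |A + A| over all 7-element sets is 2·7 − 1 = 13 (so min K = 13/7), attained only by arithmetic progressions.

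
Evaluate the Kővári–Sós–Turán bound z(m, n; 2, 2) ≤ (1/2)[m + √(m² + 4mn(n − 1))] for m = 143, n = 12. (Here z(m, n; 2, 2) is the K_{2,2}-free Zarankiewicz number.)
z(143, 12; 2, 2) ≤ (1/2)[143 + √(143² + 4·143·12·11)] = (1/2)[143 + √95953] = 226.3814

Kővári–Sós–Turán: let r_1, ..., r_143 be the row sums and z = Σ r_i the total number of 1s. Each pair of columns can share at most one row with both entries 1 (else a 2×2 all-ones block appears), so Σ_i C(r_i, 2) ≤ C(12, 2) = 66. By convexity Σ_i C(r_i, 2) ≥ 143·C(z/143, 2) = z(z − 143)/(2·143), giving z² − 143z − 143·12·11 ≤ 0 and hence z ≤ (1/2)[143 + √(20449 + 4·18876)] = (1/2)[143 + √95953] ≈ (1/2)(143 + 309.7628) = 226.3814.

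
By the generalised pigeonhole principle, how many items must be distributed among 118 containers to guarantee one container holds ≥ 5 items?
n = (5 − 1)·118 + 1 = 473

By the generalised pigeonhole principle, to guarantee some box contains ≥ r objects we need more than (r − 1) · k objects total. Threshold: n = (r − 1) · k + 1. With r = 5 and k = 118: n = 4 · 118 + 1 = 472 + 1 = 473. For n = 472 = 4 · 118, we can put exactly 4 objects in every box, avoiding 5 in any single one — so 473 is tight.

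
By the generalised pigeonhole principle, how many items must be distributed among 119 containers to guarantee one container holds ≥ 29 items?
n = (29 − 1)·119 + 1 = 3333

By the generalised pigeonhole principle, to guarantee some box contains ≥ r objects we need more than (r − 1) · k objects total. Threshold: n = (r − 1) · k + 1. With r = 29 and k = 119: n = 28 · 119 + 1 = 3332 + 1 = 3333. For n = 3332 = 28 · 119, we can put exactly 28 objects in every box, avoiding 29 in any single one — so 3333 is tight.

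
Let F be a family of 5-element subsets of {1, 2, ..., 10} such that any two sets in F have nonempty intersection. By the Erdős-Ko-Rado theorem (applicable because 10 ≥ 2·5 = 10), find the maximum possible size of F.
max |F| = C(9, 4) = 126

The Erdős-Ko-Rado theorem states: for n ≥ 2k, an intersecting family of k-subsets of an n-element set has size at most C(n − 1, k − 1), with equality for 'star' families {A ⊆ [n] : |A| = k, i ∈ A} (fix an element i). For n = 10, k = 5: C(9, 4) = 126.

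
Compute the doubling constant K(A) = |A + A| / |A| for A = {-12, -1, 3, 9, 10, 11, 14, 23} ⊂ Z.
K = |A + A| / |A| = 31/8

Enumerate A + A = {a + b : a, b ∈ A}. With |A| = 8, there are |A|^2 = 64 ordered sum pairs; collecting distinct values, A + A = {-24, -13, -9, -3, -2, -1, 2, 6, 8, 9, 10, 11, 12, 13, 14, 17, 18, 19, 20, 21, 22, 23, 24, 25, 26, 28, 32, 33, 34, 37, 46}, so |A + A| = 31. Thus K = 31/8. For comparison, the minimum possible |A + A| over all 8-element sets is 2·8 − 1 = 15 (so min K = 15/8), attained only by arithmetic progressions.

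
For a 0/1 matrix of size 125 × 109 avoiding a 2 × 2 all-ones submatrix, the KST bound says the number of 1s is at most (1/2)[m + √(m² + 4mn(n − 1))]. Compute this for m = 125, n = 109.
z(125, 109; 2, 2) ≤ (1/2)[125 + √(125² + 4·125·109·108)] = (1/2)[125 + √5901625] = 1277.163

Kővári–Sós–Turán: let r_1, ..., r_125 be the row sums and z = Σ r_i the total number of 1s. Each pair of columns can share at most one row with both entries 1 (else a 2×2 all-ones block appears), so Σ_i C(r_i, 2) ≤ C(109, 2) = 5886. By convexity Σ_i C(r_i, 2) ≥ 125·C(z/125, 2) = z(z − 125)/(2·125), giving z² − 125z − 125·109·108 ≤ 0 and hence z ≤ (1/2)[125 + √(15625 + 4·1471500)] = (1/2)[125 + √5901625] ≈ (1/2)(125 + 2429.326) = 1277.163.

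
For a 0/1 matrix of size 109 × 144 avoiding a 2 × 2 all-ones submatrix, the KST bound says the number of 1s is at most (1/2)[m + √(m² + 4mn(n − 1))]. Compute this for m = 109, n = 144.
z(109, 144; 2, 2) ≤ (1/2)[109 + √(109² + 4·109·144·143)] = (1/2)[109 + √8989993] = 1553.6659

Kővári–Sós–Turán: let r_1, ..., r_109 be the row sums and z = Σ r_i the total number of 1s. Each pair of columns can share at most one row with both entries 1 (else a 2×2 all-ones block appears), so Σ_i C(r_i, 2) ≤ C(144, 2) = 10296. By convexity Σ_i C(r_i, 2) ≥ 109·C(z/109, 2) = z(z − 109)/(2·109), giving z² − 109z − 109·144·143 ≤ 0 and hence z ≤ (1/2)[109 + √(11881 + 4·2244528)] = (1/2)[109 + √8989993] ≈ (1/2)(109 + 2998.3317) = 1553.6659.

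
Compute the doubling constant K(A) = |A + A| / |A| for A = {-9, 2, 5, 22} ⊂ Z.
K = |A + A| / |A| = 10/4 = 5/2

Enumerate A + A = {a + b : a, b ∈ A}. With |A| = 4, there are |A|^2 = 16 ordered sum pairs; collecting distinct values, A + A = {-18, -7, -4, 4, 7, 10, 13, 24, 27, 44}, so |A + A| = 10. Thus K = 10/4 = 5/2. For comparison, the minimum possible |A + A| over all 4-element sets is 2·4 − 1 = 7 (so min K = 7/4), attained only by arithmetic progressions.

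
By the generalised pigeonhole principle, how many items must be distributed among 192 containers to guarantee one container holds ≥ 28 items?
n = (28 − 1)·192 + 1 = 5185

By the generalised pigeonhole principle, to guarantee some box contains ≥ r objects we need more than (r − 1) · k objects total. Threshold: n = (r − 1) · k + 1. With r = 28 and k = 192: n = 27 · 192 + 1 = 5184 + 1 = 5185. For n = 5184 = 27 · 192, we can put exactly 27 objects in every box, avoiding 28 in any single one — so 5185 is tight.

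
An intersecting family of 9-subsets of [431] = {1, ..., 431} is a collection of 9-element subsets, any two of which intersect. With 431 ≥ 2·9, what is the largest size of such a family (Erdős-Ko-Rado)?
max |F| = C(430, 8) = 27150736911558975

The Erdős-Ko-Rado theorem states: for n ≥ 2k, an intersecting family of k-subsets of an n-element set has size at most C(n − 1, k − 1), with equality for 'star' families {A ⊆ [n] : |A| = k, i ∈ A} (fix an element i). For n = 431, k = 9: C(430, 8) = 27150736911558975.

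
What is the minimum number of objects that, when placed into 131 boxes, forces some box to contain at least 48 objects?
n = (48 − 1)·131 + 1 = 6158

By the generalised pigeonhole principle, to guarantee some box contains ≥ r objects we need more than (r − 1) · k objects total. Threshold: n = (r − 1) · k + 1. With r = 48 and k = 131: n = 47 · 131 + 1 = 6157 + 1 = 6158. For n = 6157 = 47 · 131, we can put exactly 47 objects in every box, avoiding 48 in any single one — so 6158 is tight.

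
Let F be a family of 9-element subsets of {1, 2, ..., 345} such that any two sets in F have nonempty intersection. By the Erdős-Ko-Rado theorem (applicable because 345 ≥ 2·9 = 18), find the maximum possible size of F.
max |F| = C(344, 8) = 4480616157184167

The Erdős-Ko-Rado theorem states: for n ≥ 2k, an intersecting family of k-subsets of an n-element set has size at most C(n − 1, k − 1), with equality for 'star' families {A ⊆ [n] : |A| = k, i ∈ A} (fix an element i). For n = 345, k = 9: C(344, 8) = 4480616157184167.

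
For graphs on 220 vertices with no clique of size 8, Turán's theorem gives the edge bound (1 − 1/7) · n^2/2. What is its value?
Turán density bound = (6/7) · 220^2/2 = 145200/7 ≈ 20742.8571

Turán's theorem: ex(n, K_{r+1}) is achieved by the complete r-partite Turán graph T(n, r) with parts as balanced as possible, and is at most (1 − 1/r) · n^2/2. For r = 7, n = 220: the density bound is (6/7) · 48400/2 = 145200/7 ≈ 20742.8571. The integer-valued extremum is e(T(220, 7)) = 20742, which is strictly less than the density bound 145200/7 since 7 ∤ 220 (the parts of T(220, 7) cannot all be equal).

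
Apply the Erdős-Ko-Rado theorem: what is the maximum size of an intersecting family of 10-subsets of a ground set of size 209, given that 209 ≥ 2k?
max |F| = C(208, 9) = 1684982353074800

Erdős-Ko-Rado (1961): when n ≥ 2k, max |F| = C(n−1, k−1). The bound is attained by the star {A : i ∈ A} for any fixed i ∈ [n]. Here C(209−1, 10−1) = C(208, 9) = 1684982353074800.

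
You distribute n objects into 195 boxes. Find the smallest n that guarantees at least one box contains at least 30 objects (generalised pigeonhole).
n = (30 − 1)·195 + 1 = 5656

By the generalised pigeonhole principle, to guarantee some box contains ≥ r objects we need more than (r − 1) · k objects total. Threshold: n = (r − 1) · k + 1. With r = 30 and k = 195: n = 29 · 195 + 1 = 5655 + 1 = 5656. For n = 5655 = 29 · 195, we can put exactly 29 objects in every box, avoiding 30 in any single one — so 5656 is tight.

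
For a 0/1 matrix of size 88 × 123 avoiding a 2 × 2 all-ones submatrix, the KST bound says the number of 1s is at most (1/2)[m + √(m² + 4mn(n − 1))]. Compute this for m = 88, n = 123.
z(88, 123; 2, 2) ≤ (1/2)[88 + √(88² + 4·88·123·122)] = (1/2)[88 + √5289856] = 1193.9843

Kővári–Sós–Turán: let r_1, ..., r_88 be the row sums and z = Σ r_i the total number of 1s. Each pair of columns can share at most one row with both entries 1 (else a 2×2 all-ones block appears), so Σ_i C(r_i, 2) ≤ C(123, 2) = 7503. By convexity Σ_i C(r_i, 2) ≥ 88·C(z/88, 2) = z(z − 88)/(2·88), giving z² − 88z − 88·123·122 ≤ 0 and hence z ≤ (1/2)[88 + √(7744 + 4·1320528)] = (1/2)[88 + √5289856] ≈ (1/2)(88 + 2299.9687) = 1193.9843.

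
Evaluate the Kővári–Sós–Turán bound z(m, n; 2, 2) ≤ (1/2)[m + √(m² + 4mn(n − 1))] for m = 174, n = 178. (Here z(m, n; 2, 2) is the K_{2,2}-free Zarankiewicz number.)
z(174, 178; 2, 2) ≤ (1/2)[174 + √(174² + 4·174·178·177)] = (1/2)[174 + √21958452] = 2429.9923

Kővári–Sós–Turán: let r_1, ..., r_174 be the row sums and z = Σ r_i the total number of 1s. Each pair of columns can share at most one row with both entries 1 (else a 2×2 all-ones block appears), so Σ_i C(r_i, 2) ≤ C(178, 2) = 15753. By convexity Σ_i C(r_i, 2) ≥ 174·C(z/174, 2) = z(z − 174)/(2·174), giving z² − 174z − 174·178·177 ≤ 0 and hence z ≤ (1/2)[174 + √(30276 + 4·5482044)] = (1/2)[174 + √21958452] ≈ (1/2)(174 + 4685.9846) = 2429.9923.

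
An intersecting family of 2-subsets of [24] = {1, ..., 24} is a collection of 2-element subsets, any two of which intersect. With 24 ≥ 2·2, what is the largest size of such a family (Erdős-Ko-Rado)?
max |F| = C(23, 1) = 23

The Erdős-Ko-Rado theorem states: for n ≥ 2k, an intersecting family of k-subsets of an n-element set has size at most C(n − 1, k − 1), with equality for 'star' families {A ⊆ [n] : |A| = k, i ∈ A} (fix an element i). For n = 24, k = 2: C(23, 1) = 23.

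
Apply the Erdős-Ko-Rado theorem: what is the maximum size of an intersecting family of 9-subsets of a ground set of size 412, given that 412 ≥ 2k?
max |F| = C(411, 8) = 18855821462126715

The Erdős-Ko-Rado theorem states: for n ≥ 2k, an intersecting family of k-subsets of an n-element set has size at most C(n − 1, k − 1), with equality for 'star' families {A ⊆ [n] : |A| = k, i ∈ A} (fix an element i). For n = 412, k = 9: C(411, 8) = 18855821462126715.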